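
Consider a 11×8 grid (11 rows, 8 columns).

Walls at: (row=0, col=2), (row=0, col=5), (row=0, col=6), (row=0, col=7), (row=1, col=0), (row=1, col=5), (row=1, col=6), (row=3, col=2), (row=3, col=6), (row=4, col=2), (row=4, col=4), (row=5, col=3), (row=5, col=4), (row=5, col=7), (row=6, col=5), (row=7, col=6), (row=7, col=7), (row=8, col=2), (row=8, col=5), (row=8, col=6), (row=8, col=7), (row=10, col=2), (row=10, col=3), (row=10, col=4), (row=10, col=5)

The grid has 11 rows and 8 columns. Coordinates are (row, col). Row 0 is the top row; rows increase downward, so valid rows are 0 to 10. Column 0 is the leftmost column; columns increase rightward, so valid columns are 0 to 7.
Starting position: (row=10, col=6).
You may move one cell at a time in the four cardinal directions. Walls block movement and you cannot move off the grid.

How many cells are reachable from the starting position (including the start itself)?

Answer: Reachable cells: 63

Derivation:
BFS flood-fill from (row=10, col=6):
  Distance 0: (row=10, col=6)
  Distance 1: (row=9, col=6), (row=10, col=7)
  Distance 2: (row=9, col=5), (row=9, col=7)
  Distance 3: (row=9, col=4)
  Distance 4: (row=8, col=4), (row=9, col=3)
  Distance 5: (row=7, col=4), (row=8, col=3), (row=9, col=2)
  Distance 6: (row=6, col=4), (row=7, col=3), (row=7, col=5), (row=9, col=1)
  Distance 7: (row=6, col=3), (row=7, col=2), (row=8, col=1), (row=9, col=0), (row=10, col=1)
  Distance 8: (row=6, col=2), (row=7, col=1), (row=8, col=0), (row=10, col=0)
  Distance 9: (row=5, col=2), (row=6, col=1), (row=7, col=0)
  Distance 10: (row=5, col=1), (row=6, col=0)
  Distance 11: (row=4, col=1), (row=5, col=0)
  Distance 12: (row=3, col=1), (row=4, col=0)
  Distance 13: (row=2, col=1), (row=3, col=0)
  Distance 14: (row=1, col=1), (row=2, col=0), (row=2, col=2)
  Distance 15: (row=0, col=1), (row=1, col=2), (row=2, col=3)
  Distance 16: (row=0, col=0), (row=1, col=3), (row=2, col=4), (row=3, col=3)
  Distance 17: (row=0, col=3), (row=1, col=4), (row=2, col=5), (row=3, col=4), (row=4, col=3)
  Distance 18: (row=0, col=4), (row=2, col=6), (row=3, col=5)
  Distance 19: (row=2, col=7), (row=4, col=5)
  Distance 20: (row=1, col=7), (row=3, col=7), (row=4, col=6), (row=5, col=5)
  Distance 21: (row=4, col=7), (row=5, col=6)
  Distance 22: (row=6, col=6)
  Distance 23: (row=6, col=7)
Total reachable: 63 (grid has 63 open cells total)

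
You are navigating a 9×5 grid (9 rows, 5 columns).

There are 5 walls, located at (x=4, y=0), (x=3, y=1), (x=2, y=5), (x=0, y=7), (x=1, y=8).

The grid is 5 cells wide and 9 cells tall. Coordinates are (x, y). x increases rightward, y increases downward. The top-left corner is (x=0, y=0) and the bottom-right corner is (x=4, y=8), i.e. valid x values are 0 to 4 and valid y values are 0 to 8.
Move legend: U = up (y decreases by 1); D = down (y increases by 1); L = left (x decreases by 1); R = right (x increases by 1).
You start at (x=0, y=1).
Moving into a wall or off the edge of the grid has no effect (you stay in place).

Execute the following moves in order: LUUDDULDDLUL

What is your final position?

Answer: Final position: (x=0, y=2)

Derivation:
Start: (x=0, y=1)
  L (left): blocked, stay at (x=0, y=1)
  U (up): (x=0, y=1) -> (x=0, y=0)
  U (up): blocked, stay at (x=0, y=0)
  D (down): (x=0, y=0) -> (x=0, y=1)
  D (down): (x=0, y=1) -> (x=0, y=2)
  U (up): (x=0, y=2) -> (x=0, y=1)
  L (left): blocked, stay at (x=0, y=1)
  D (down): (x=0, y=1) -> (x=0, y=2)
  D (down): (x=0, y=2) -> (x=0, y=3)
  L (left): blocked, stay at (x=0, y=3)
  U (up): (x=0, y=3) -> (x=0, y=2)
  L (left): blocked, stay at (x=0, y=2)
Final: (x=0, y=2)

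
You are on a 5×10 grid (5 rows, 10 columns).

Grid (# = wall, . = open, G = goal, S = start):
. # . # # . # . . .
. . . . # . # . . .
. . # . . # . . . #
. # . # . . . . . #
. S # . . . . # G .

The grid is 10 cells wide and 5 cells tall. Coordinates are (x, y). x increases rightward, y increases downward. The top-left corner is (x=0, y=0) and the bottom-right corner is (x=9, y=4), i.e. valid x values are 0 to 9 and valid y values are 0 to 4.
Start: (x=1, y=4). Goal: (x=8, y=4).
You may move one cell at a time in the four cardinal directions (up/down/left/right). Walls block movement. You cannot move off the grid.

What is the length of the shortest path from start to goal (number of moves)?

BFS from (x=1, y=4) until reaching (x=8, y=4):
  Distance 0: (x=1, y=4)
  Distance 1: (x=0, y=4)
  Distance 2: (x=0, y=3)
  Distance 3: (x=0, y=2)
  Distance 4: (x=0, y=1), (x=1, y=2)
  Distance 5: (x=0, y=0), (x=1, y=1)
  Distance 6: (x=2, y=1)
  Distance 7: (x=2, y=0), (x=3, y=1)
  Distance 8: (x=3, y=2)
  Distance 9: (x=4, y=2)
  Distance 10: (x=4, y=3)
  Distance 11: (x=5, y=3), (x=4, y=4)
  Distance 12: (x=6, y=3), (x=3, y=4), (x=5, y=4)
  Distance 13: (x=6, y=2), (x=7, y=3), (x=6, y=4)
  Distance 14: (x=7, y=2), (x=8, y=3)
  Distance 15: (x=7, y=1), (x=8, y=2), (x=8, y=4)  <- goal reached here
One shortest path (15 moves): (x=1, y=4) -> (x=0, y=4) -> (x=0, y=3) -> (x=0, y=2) -> (x=1, y=2) -> (x=1, y=1) -> (x=2, y=1) -> (x=3, y=1) -> (x=3, y=2) -> (x=4, y=2) -> (x=4, y=3) -> (x=5, y=3) -> (x=6, y=3) -> (x=7, y=3) -> (x=8, y=3) -> (x=8, y=4)

Answer: Shortest path length: 15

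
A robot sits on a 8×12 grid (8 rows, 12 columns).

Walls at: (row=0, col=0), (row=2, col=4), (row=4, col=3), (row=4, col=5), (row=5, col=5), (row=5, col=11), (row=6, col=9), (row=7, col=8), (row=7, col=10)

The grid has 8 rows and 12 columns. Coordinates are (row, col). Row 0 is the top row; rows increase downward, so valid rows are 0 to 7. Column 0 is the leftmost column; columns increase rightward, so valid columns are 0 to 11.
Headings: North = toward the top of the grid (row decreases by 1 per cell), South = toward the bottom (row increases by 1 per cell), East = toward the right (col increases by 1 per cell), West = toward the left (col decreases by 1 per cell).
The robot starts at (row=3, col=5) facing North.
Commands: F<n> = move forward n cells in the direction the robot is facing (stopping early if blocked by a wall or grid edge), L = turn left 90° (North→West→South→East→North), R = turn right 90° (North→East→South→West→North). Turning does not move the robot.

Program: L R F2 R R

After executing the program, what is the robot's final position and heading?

Answer: Final position: (row=1, col=5), facing South

Derivation:
Start: (row=3, col=5), facing North
  L: turn left, now facing West
  R: turn right, now facing North
  F2: move forward 2, now at (row=1, col=5)
  R: turn right, now facing East
  R: turn right, now facing South
Final: (row=1, col=5), facing South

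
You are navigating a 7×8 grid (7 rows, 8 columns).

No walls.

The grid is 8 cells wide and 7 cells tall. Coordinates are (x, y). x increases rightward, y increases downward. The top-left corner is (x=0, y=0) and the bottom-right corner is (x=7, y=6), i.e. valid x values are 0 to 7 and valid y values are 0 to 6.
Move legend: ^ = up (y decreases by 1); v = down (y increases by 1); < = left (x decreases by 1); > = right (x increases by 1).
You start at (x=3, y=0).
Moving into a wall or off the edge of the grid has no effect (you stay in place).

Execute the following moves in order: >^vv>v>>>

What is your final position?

Answer: Final position: (x=7, y=3)

Derivation:
Start: (x=3, y=0)
  > (right): (x=3, y=0) -> (x=4, y=0)
  ^ (up): blocked, stay at (x=4, y=0)
  v (down): (x=4, y=0) -> (x=4, y=1)
  v (down): (x=4, y=1) -> (x=4, y=2)
  > (right): (x=4, y=2) -> (x=5, y=2)
  v (down): (x=5, y=2) -> (x=5, y=3)
  > (right): (x=5, y=3) -> (x=6, y=3)
  > (right): (x=6, y=3) -> (x=7, y=3)
  > (right): blocked, stay at (x=7, y=3)
Final: (x=7, y=3)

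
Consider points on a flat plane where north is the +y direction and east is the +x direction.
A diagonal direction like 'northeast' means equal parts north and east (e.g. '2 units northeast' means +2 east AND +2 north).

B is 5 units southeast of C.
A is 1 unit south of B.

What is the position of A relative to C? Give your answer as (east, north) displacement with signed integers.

Place C at the origin (east=0, north=0).
  B is 5 units southeast of C: delta (east=+5, north=-5); B at (east=5, north=-5).
  A is 1 unit south of B: delta (east=+0, north=-1); A at (east=5, north=-6).
Therefore A relative to C: (east=5, north=-6).

Answer: A is at (east=5, north=-6) relative to C.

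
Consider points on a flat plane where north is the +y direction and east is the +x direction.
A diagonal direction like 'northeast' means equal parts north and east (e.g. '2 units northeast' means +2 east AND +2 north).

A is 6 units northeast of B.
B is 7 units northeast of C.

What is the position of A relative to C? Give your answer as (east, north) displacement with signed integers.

Answer: A is at (east=13, north=13) relative to C.

Derivation:
Place C at the origin (east=0, north=0).
  B is 7 units northeast of C: delta (east=+7, north=+7); B at (east=7, north=7).
  A is 6 units northeast of B: delta (east=+6, north=+6); A at (east=13, north=13).
Therefore A relative to C: (east=13, north=13).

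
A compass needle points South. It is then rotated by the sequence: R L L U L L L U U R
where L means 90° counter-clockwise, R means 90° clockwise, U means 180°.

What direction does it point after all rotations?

Answer: Final heading: East

Derivation:
Start: South
  R (right (90° clockwise)) -> West
  L (left (90° counter-clockwise)) -> South
  L (left (90° counter-clockwise)) -> East
  U (U-turn (180°)) -> West
  L (left (90° counter-clockwise)) -> South
  L (left (90° counter-clockwise)) -> East
  L (left (90° counter-clockwise)) -> North
  U (U-turn (180°)) -> South
  U (U-turn (180°)) -> North
  R (right (90° clockwise)) -> East
Final: East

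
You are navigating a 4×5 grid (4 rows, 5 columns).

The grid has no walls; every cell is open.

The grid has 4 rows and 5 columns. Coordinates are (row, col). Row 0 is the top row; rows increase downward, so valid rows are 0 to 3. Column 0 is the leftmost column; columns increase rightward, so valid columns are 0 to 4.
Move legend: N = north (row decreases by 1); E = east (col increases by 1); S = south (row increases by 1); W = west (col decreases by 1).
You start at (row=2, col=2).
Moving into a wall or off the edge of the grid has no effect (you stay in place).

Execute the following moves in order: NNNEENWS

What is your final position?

Start: (row=2, col=2)
  N (north): (row=2, col=2) -> (row=1, col=2)
  N (north): (row=1, col=2) -> (row=0, col=2)
  N (north): blocked, stay at (row=0, col=2)
  E (east): (row=0, col=2) -> (row=0, col=3)
  E (east): (row=0, col=3) -> (row=0, col=4)
  N (north): blocked, stay at (row=0, col=4)
  W (west): (row=0, col=4) -> (row=0, col=3)
  S (south): (row=0, col=3) -> (row=1, col=3)
Final: (row=1, col=3)

Answer: Final position: (row=1, col=3)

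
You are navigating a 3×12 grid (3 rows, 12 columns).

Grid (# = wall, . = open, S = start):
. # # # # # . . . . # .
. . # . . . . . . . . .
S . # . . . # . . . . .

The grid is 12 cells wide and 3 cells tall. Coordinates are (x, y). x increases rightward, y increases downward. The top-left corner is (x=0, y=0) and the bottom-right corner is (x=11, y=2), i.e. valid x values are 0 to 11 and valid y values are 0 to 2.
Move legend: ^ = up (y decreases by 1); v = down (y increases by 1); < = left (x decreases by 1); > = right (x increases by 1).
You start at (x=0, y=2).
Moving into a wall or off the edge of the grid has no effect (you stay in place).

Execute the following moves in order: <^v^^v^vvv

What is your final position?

Answer: Final position: (x=0, y=2)

Derivation:
Start: (x=0, y=2)
  < (left): blocked, stay at (x=0, y=2)
  ^ (up): (x=0, y=2) -> (x=0, y=1)
  v (down): (x=0, y=1) -> (x=0, y=2)
  ^ (up): (x=0, y=2) -> (x=0, y=1)
  ^ (up): (x=0, y=1) -> (x=0, y=0)
  v (down): (x=0, y=0) -> (x=0, y=1)
  ^ (up): (x=0, y=1) -> (x=0, y=0)
  v (down): (x=0, y=0) -> (x=0, y=1)
  v (down): (x=0, y=1) -> (x=0, y=2)
  v (down): blocked, stay at (x=0, y=2)
Final: (x=0, y=2)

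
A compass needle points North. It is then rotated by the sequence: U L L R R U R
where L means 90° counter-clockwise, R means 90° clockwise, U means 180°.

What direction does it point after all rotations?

Start: North
  U (U-turn (180°)) -> South
  L (left (90° counter-clockwise)) -> East
  L (left (90° counter-clockwise)) -> North
  R (right (90° clockwise)) -> East
  R (right (90° clockwise)) -> South
  U (U-turn (180°)) -> North
  R (right (90° clockwise)) -> East
Final: East

Answer: Final heading: East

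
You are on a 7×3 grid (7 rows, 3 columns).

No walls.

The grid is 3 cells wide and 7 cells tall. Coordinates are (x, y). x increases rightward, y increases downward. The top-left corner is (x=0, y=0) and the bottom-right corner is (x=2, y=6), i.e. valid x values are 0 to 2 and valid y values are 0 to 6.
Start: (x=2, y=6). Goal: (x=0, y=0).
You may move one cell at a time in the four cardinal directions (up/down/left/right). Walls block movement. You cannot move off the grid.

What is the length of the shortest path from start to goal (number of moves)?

BFS from (x=2, y=6) until reaching (x=0, y=0):
  Distance 0: (x=2, y=6)
  Distance 1: (x=2, y=5), (x=1, y=6)
  Distance 2: (x=2, y=4), (x=1, y=5), (x=0, y=6)
  Distance 3: (x=2, y=3), (x=1, y=4), (x=0, y=5)
  Distance 4: (x=2, y=2), (x=1, y=3), (x=0, y=4)
  Distance 5: (x=2, y=1), (x=1, y=2), (x=0, y=3)
  Distance 6: (x=2, y=0), (x=1, y=1), (x=0, y=2)
  Distance 7: (x=1, y=0), (x=0, y=1)
  Distance 8: (x=0, y=0)  <- goal reached here
One shortest path (8 moves): (x=2, y=6) -> (x=1, y=6) -> (x=0, y=6) -> (x=0, y=5) -> (x=0, y=4) -> (x=0, y=3) -> (x=0, y=2) -> (x=0, y=1) -> (x=0, y=0)

Answer: Shortest path length: 8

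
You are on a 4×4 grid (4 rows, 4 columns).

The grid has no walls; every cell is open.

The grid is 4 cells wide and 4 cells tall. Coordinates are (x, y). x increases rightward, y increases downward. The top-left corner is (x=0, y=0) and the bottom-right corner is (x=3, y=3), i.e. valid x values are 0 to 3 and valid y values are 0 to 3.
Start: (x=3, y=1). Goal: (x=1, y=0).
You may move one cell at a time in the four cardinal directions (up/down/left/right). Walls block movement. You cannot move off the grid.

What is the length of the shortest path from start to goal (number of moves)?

Answer: Shortest path length: 3

Derivation:
BFS from (x=3, y=1) until reaching (x=1, y=0):
  Distance 0: (x=3, y=1)
  Distance 1: (x=3, y=0), (x=2, y=1), (x=3, y=2)
  Distance 2: (x=2, y=0), (x=1, y=1), (x=2, y=2), (x=3, y=3)
  Distance 3: (x=1, y=0), (x=0, y=1), (x=1, y=2), (x=2, y=3)  <- goal reached here
One shortest path (3 moves): (x=3, y=1) -> (x=2, y=1) -> (x=1, y=1) -> (x=1, y=0)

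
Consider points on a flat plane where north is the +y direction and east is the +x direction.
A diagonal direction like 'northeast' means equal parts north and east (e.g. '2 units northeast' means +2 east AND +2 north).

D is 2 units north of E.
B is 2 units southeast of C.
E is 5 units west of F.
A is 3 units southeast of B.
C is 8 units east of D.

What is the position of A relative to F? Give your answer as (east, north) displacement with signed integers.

Place F at the origin (east=0, north=0).
  E is 5 units west of F: delta (east=-5, north=+0); E at (east=-5, north=0).
  D is 2 units north of E: delta (east=+0, north=+2); D at (east=-5, north=2).
  C is 8 units east of D: delta (east=+8, north=+0); C at (east=3, north=2).
  B is 2 units southeast of C: delta (east=+2, north=-2); B at (east=5, north=0).
  A is 3 units southeast of B: delta (east=+3, north=-3); A at (east=8, north=-3).
Therefore A relative to F: (east=8, north=-3).

Answer: A is at (east=8, north=-3) relative to F.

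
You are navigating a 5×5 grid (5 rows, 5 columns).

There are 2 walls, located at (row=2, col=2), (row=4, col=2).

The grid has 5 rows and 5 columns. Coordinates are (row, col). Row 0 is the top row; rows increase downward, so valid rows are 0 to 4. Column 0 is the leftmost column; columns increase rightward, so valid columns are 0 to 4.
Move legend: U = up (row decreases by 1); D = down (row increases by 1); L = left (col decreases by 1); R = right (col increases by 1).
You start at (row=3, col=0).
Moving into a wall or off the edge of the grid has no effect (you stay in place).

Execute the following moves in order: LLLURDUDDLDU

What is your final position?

Start: (row=3, col=0)
  [×3]L (left): blocked, stay at (row=3, col=0)
  U (up): (row=3, col=0) -> (row=2, col=0)
  R (right): (row=2, col=0) -> (row=2, col=1)
  D (down): (row=2, col=1) -> (row=3, col=1)
  U (up): (row=3, col=1) -> (row=2, col=1)
  D (down): (row=2, col=1) -> (row=3, col=1)
  D (down): (row=3, col=1) -> (row=4, col=1)
  L (left): (row=4, col=1) -> (row=4, col=0)
  D (down): blocked, stay at (row=4, col=0)
  U (up): (row=4, col=0) -> (row=3, col=0)
Final: (row=3, col=0)

Answer: Final position: (row=3, col=0)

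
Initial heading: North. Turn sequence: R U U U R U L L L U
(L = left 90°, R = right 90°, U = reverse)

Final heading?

Start: North
  R (right (90° clockwise)) -> East
  U (U-turn (180°)) -> West
  U (U-turn (180°)) -> East
  U (U-turn (180°)) -> West
  R (right (90° clockwise)) -> North
  U (U-turn (180°)) -> South
  L (left (90° counter-clockwise)) -> East
  L (left (90° counter-clockwise)) -> North
  L (left (90° counter-clockwise)) -> West
  U (U-turn (180°)) -> East
Final: East

Answer: Final heading: East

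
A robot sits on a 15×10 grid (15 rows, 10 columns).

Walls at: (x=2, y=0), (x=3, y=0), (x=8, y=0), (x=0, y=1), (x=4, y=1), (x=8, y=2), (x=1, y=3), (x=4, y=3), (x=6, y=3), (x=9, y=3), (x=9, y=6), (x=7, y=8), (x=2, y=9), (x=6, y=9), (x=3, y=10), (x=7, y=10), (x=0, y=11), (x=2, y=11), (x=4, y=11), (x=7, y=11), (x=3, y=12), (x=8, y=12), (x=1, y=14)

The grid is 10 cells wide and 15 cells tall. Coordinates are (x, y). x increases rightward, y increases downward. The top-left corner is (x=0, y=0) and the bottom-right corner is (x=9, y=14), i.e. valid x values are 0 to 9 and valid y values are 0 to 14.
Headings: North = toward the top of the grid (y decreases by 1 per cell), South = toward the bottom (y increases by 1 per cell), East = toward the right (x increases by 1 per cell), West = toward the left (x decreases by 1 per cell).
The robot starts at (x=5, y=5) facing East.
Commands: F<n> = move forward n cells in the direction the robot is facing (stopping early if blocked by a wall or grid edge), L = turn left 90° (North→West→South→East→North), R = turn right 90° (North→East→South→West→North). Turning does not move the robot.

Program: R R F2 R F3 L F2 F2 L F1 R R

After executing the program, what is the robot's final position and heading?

Answer: Final position: (x=0, y=3), facing North

Derivation:
Start: (x=5, y=5), facing East
  R: turn right, now facing South
  R: turn right, now facing West
  F2: move forward 2, now at (x=3, y=5)
  R: turn right, now facing North
  F3: move forward 3, now at (x=3, y=2)
  L: turn left, now facing West
  F2: move forward 2, now at (x=1, y=2)
  F2: move forward 1/2 (blocked), now at (x=0, y=2)
  L: turn left, now facing South
  F1: move forward 1, now at (x=0, y=3)
  R: turn right, now facing West
  R: turn right, now facing North
Final: (x=0, y=3), facing North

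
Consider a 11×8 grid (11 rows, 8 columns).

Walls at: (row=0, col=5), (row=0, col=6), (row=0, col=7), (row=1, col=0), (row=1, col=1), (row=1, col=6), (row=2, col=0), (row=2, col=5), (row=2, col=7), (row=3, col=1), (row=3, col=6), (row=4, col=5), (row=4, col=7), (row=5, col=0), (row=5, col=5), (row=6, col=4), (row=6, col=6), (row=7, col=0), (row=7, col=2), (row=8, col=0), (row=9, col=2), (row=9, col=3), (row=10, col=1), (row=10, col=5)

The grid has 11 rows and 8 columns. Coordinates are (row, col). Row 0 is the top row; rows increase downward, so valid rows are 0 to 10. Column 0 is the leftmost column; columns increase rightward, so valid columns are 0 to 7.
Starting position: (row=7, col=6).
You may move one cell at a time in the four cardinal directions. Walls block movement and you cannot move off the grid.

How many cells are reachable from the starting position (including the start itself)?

BFS flood-fill from (row=7, col=6):
  Distance 0: (row=7, col=6)
  Distance 1: (row=7, col=5), (row=7, col=7), (row=8, col=6)
  Distance 2: (row=6, col=5), (row=6, col=7), (row=7, col=4), (row=8, col=5), (row=8, col=7), (row=9, col=6)
  Distance 3: (row=5, col=7), (row=7, col=3), (row=8, col=4), (row=9, col=5), (row=9, col=7), (row=10, col=6)
  Distance 4: (row=5, col=6), (row=6, col=3), (row=8, col=3), (row=9, col=4), (row=10, col=7)
  Distance 5: (row=4, col=6), (row=5, col=3), (row=6, col=2), (row=8, col=2), (row=10, col=4)
  Distance 6: (row=4, col=3), (row=5, col=2), (row=5, col=4), (row=6, col=1), (row=8, col=1), (row=10, col=3)
  Distance 7: (row=3, col=3), (row=4, col=2), (row=4, col=4), (row=5, col=1), (row=6, col=0), (row=7, col=1), (row=9, col=1), (row=10, col=2)
  Distance 8: (row=2, col=3), (row=3, col=2), (row=3, col=4), (row=4, col=1), (row=9, col=0)
  Distance 9: (row=1, col=3), (row=2, col=2), (row=2, col=4), (row=3, col=5), (row=4, col=0), (row=10, col=0)
  Distance 10: (row=0, col=3), (row=1, col=2), (row=1, col=4), (row=2, col=1), (row=3, col=0)
  Distance 11: (row=0, col=2), (row=0, col=4), (row=1, col=5)
  Distance 12: (row=0, col=1)
  Distance 13: (row=0, col=0)
Total reachable: 61 (grid has 64 open cells total)

Answer: Reachable cells: 61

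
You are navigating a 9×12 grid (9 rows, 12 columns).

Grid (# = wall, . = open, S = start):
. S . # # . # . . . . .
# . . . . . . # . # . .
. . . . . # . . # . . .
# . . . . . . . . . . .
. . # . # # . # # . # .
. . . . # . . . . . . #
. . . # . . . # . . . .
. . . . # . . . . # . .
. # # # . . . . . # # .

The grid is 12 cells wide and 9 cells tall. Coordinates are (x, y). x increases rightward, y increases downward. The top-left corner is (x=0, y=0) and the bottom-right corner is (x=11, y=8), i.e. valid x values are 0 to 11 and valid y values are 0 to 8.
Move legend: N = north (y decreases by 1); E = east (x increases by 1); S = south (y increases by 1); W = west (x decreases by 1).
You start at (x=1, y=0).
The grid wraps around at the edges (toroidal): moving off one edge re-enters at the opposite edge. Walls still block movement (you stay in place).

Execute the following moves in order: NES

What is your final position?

Answer: Final position: (x=2, y=1)

Derivation:
Start: (x=1, y=0)
  N (north): blocked, stay at (x=1, y=0)
  E (east): (x=1, y=0) -> (x=2, y=0)
  S (south): (x=2, y=0) -> (x=2, y=1)
Final: (x=2, y=1)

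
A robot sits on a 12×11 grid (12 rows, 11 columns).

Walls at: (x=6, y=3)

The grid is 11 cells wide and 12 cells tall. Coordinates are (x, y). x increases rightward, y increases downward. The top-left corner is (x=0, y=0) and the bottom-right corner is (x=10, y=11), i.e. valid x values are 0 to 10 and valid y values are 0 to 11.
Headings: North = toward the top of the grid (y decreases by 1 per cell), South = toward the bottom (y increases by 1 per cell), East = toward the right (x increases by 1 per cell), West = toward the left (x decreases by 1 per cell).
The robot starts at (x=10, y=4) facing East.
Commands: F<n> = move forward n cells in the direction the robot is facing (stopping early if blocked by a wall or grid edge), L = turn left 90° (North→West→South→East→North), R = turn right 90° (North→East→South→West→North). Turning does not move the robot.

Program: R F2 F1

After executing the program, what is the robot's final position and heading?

Answer: Final position: (x=10, y=7), facing South

Derivation:
Start: (x=10, y=4), facing East
  R: turn right, now facing South
  F2: move forward 2, now at (x=10, y=6)
  F1: move forward 1, now at (x=10, y=7)
Final: (x=10, y=7), facing South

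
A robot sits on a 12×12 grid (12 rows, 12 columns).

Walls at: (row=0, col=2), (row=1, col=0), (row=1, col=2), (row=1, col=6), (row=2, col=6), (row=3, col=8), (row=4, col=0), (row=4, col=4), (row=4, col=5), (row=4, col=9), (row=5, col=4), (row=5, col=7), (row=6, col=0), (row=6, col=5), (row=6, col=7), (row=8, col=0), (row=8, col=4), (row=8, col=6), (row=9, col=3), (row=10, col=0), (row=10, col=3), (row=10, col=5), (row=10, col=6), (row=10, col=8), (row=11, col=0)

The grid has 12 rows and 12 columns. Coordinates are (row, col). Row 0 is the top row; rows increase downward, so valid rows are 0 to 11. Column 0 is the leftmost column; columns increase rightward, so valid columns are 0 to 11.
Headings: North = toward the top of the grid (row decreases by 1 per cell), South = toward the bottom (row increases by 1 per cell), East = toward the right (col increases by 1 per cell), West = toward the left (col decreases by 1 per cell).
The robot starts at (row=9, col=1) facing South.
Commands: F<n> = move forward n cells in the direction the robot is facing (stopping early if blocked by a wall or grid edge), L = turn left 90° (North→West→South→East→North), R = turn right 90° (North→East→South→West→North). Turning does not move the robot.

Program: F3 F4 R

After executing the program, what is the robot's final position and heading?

Answer: Final position: (row=11, col=1), facing West

Derivation:
Start: (row=9, col=1), facing South
  F3: move forward 2/3 (blocked), now at (row=11, col=1)
  F4: move forward 0/4 (blocked), now at (row=11, col=1)
  R: turn right, now facing West
Final: (row=11, col=1), facing West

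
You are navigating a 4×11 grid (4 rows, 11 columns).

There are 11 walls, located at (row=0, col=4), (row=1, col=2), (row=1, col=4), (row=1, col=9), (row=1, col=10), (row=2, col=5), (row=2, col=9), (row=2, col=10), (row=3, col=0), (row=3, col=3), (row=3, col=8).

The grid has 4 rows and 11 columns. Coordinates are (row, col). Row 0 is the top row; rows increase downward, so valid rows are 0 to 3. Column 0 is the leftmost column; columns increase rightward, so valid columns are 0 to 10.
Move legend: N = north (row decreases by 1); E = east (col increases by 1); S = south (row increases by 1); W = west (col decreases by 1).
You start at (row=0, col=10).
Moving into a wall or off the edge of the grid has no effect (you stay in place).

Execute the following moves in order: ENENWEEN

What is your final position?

Answer: Final position: (row=0, col=10)

Derivation:
Start: (row=0, col=10)
  E (east): blocked, stay at (row=0, col=10)
  N (north): blocked, stay at (row=0, col=10)
  E (east): blocked, stay at (row=0, col=10)
  N (north): blocked, stay at (row=0, col=10)
  W (west): (row=0, col=10) -> (row=0, col=9)
  E (east): (row=0, col=9) -> (row=0, col=10)
  E (east): blocked, stay at (row=0, col=10)
  N (north): blocked, stay at (row=0, col=10)
Final: (row=0, col=10)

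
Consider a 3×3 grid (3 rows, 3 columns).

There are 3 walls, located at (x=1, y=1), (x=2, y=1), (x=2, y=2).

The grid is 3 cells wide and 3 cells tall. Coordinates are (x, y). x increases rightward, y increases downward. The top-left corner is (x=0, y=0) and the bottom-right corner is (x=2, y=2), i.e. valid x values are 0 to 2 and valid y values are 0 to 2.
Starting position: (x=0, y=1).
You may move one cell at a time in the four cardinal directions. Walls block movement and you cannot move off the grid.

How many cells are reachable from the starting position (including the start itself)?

BFS flood-fill from (x=0, y=1):
  Distance 0: (x=0, y=1)
  Distance 1: (x=0, y=0), (x=0, y=2)
  Distance 2: (x=1, y=0), (x=1, y=2)
  Distance 3: (x=2, y=0)
Total reachable: 6 (grid has 6 open cells total)

Answer: Reachable cells: 6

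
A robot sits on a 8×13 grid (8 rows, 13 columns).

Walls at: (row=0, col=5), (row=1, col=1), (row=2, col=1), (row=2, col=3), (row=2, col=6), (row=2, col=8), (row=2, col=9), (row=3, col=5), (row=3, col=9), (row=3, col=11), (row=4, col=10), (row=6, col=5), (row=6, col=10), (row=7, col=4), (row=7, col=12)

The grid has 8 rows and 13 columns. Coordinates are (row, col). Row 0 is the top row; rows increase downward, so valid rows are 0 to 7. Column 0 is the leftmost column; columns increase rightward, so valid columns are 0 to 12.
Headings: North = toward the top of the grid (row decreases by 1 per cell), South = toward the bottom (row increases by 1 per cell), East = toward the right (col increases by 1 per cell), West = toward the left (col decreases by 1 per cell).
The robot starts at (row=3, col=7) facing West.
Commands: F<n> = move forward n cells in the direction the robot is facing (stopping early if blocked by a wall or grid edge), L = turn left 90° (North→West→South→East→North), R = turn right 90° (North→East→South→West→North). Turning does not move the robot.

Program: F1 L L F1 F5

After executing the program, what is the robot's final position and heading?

Start: (row=3, col=7), facing West
  F1: move forward 1, now at (row=3, col=6)
  L: turn left, now facing South
  L: turn left, now facing East
  F1: move forward 1, now at (row=3, col=7)
  F5: move forward 1/5 (blocked), now at (row=3, col=8)
Final: (row=3, col=8), facing East

Answer: Final position: (row=3, col=8), facing East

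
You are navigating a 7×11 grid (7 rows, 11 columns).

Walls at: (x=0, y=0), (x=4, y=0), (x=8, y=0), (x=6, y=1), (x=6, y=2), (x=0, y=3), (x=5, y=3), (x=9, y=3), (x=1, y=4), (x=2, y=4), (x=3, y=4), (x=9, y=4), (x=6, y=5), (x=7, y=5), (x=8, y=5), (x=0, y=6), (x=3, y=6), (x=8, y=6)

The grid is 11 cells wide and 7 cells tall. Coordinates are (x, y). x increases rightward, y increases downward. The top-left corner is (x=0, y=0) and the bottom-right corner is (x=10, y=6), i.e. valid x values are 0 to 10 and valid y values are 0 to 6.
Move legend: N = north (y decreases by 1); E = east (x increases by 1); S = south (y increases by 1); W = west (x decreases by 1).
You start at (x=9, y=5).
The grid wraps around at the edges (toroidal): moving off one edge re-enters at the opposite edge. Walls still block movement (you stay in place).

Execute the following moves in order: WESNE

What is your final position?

Start: (x=9, y=5)
  W (west): blocked, stay at (x=9, y=5)
  E (east): (x=9, y=5) -> (x=10, y=5)
  S (south): (x=10, y=5) -> (x=10, y=6)
  N (north): (x=10, y=6) -> (x=10, y=5)
  E (east): (x=10, y=5) -> (x=0, y=5)
Final: (x=0, y=5)

Answer: Final position: (x=0, y=5)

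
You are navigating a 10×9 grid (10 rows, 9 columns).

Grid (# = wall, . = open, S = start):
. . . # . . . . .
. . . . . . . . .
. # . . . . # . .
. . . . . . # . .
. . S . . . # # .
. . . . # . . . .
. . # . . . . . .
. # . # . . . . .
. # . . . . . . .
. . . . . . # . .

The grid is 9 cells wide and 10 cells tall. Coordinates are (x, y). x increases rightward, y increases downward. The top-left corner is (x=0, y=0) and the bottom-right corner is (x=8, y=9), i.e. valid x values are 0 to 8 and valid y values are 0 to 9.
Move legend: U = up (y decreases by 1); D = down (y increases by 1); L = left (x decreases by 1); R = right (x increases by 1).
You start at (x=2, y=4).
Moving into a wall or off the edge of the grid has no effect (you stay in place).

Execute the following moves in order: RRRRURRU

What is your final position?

Start: (x=2, y=4)
  R (right): (x=2, y=4) -> (x=3, y=4)
  R (right): (x=3, y=4) -> (x=4, y=4)
  R (right): (x=4, y=4) -> (x=5, y=4)
  R (right): blocked, stay at (x=5, y=4)
  U (up): (x=5, y=4) -> (x=5, y=3)
  R (right): blocked, stay at (x=5, y=3)
  R (right): blocked, stay at (x=5, y=3)
  U (up): (x=5, y=3) -> (x=5, y=2)
Final: (x=5, y=2)

Answer: Final position: (x=5, y=2)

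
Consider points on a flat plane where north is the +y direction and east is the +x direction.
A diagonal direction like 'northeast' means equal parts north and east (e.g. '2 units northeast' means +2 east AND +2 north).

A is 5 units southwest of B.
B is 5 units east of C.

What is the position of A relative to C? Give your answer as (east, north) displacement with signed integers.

Answer: A is at (east=0, north=-5) relative to C.

Derivation:
Place C at the origin (east=0, north=0).
  B is 5 units east of C: delta (east=+5, north=+0); B at (east=5, north=0).
  A is 5 units southwest of B: delta (east=-5, north=-5); A at (east=0, north=-5).
Therefore A relative to C: (east=0, north=-5).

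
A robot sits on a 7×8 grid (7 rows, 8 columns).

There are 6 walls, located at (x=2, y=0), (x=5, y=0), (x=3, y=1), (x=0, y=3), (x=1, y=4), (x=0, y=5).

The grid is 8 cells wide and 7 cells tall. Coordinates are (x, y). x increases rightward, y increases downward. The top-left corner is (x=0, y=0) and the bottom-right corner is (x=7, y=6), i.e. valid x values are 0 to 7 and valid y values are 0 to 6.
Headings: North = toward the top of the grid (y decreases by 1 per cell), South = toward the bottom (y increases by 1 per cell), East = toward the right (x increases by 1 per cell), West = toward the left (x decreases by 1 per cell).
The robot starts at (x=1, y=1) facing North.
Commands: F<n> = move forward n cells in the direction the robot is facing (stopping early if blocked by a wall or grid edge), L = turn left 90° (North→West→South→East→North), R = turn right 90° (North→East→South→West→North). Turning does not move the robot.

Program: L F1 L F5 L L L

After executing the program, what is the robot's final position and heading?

Answer: Final position: (x=0, y=2), facing West

Derivation:
Start: (x=1, y=1), facing North
  L: turn left, now facing West
  F1: move forward 1, now at (x=0, y=1)
  L: turn left, now facing South
  F5: move forward 1/5 (blocked), now at (x=0, y=2)
  L: turn left, now facing East
  L: turn left, now facing North
  L: turn left, now facing West
Final: (x=0, y=2), facing West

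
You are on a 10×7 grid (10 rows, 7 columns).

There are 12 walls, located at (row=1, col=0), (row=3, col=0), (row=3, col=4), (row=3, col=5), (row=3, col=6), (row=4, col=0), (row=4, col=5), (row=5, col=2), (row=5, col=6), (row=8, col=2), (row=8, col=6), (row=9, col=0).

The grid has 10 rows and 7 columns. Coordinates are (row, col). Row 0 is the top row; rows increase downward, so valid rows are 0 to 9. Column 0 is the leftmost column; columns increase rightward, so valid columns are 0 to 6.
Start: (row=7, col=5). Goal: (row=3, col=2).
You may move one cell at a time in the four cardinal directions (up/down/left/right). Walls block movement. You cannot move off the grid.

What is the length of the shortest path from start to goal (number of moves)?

BFS from (row=7, col=5) until reaching (row=3, col=2):
  Distance 0: (row=7, col=5)
  Distance 1: (row=6, col=5), (row=7, col=4), (row=7, col=6), (row=8, col=5)
  Distance 2: (row=5, col=5), (row=6, col=4), (row=6, col=6), (row=7, col=3), (row=8, col=4), (row=9, col=5)
  Distance 3: (row=5, col=4), (row=6, col=3), (row=7, col=2), (row=8, col=3), (row=9, col=4), (row=9, col=6)
  Distance 4: (row=4, col=4), (row=5, col=3), (row=6, col=2), (row=7, col=1), (row=9, col=3)
  Distance 5: (row=4, col=3), (row=6, col=1), (row=7, col=0), (row=8, col=1), (row=9, col=2)
  Distance 6: (row=3, col=3), (row=4, col=2), (row=5, col=1), (row=6, col=0), (row=8, col=0), (row=9, col=1)
  Distance 7: (row=2, col=3), (row=3, col=2), (row=4, col=1), (row=5, col=0)  <- goal reached here
One shortest path (7 moves): (row=7, col=5) -> (row=7, col=4) -> (row=7, col=3) -> (row=6, col=3) -> (row=5, col=3) -> (row=4, col=3) -> (row=4, col=2) -> (row=3, col=2)

Answer: Shortest path length: 7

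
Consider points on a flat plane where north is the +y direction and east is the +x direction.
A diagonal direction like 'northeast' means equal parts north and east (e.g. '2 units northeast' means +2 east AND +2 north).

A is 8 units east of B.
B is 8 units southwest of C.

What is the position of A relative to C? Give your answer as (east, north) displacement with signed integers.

Place C at the origin (east=0, north=0).
  B is 8 units southwest of C: delta (east=-8, north=-8); B at (east=-8, north=-8).
  A is 8 units east of B: delta (east=+8, north=+0); A at (east=0, north=-8).
Therefore A relative to C: (east=0, north=-8).

Answer: A is at (east=0, north=-8) relative to C.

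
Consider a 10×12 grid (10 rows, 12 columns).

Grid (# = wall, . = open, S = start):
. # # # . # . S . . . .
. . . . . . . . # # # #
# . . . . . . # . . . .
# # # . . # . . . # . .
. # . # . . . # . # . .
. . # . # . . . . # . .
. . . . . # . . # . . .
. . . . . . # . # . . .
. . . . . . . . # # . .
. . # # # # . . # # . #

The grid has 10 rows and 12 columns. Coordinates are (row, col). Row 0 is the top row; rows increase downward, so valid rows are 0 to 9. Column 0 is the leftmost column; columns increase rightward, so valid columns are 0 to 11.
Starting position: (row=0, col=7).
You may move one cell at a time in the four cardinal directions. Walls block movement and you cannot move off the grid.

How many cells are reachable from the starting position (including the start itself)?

Answer: Reachable cells: 84

Derivation:
BFS flood-fill from (row=0, col=7):
  Distance 0: (row=0, col=7)
  Distance 1: (row=0, col=6), (row=0, col=8), (row=1, col=7)
  Distance 2: (row=0, col=9), (row=1, col=6)
  Distance 3: (row=0, col=10), (row=1, col=5), (row=2, col=6)
  Distance 4: (row=0, col=11), (row=1, col=4), (row=2, col=5), (row=3, col=6)
  Distance 5: (row=0, col=4), (row=1, col=3), (row=2, col=4), (row=3, col=7), (row=4, col=6)
  Distance 6: (row=1, col=2), (row=2, col=3), (row=3, col=4), (row=3, col=8), (row=4, col=5), (row=5, col=6)
  Distance 7: (row=1, col=1), (row=2, col=2), (row=2, col=8), (row=3, col=3), (row=4, col=4), (row=4, col=8), (row=5, col=5), (row=5, col=7), (row=6, col=6)
  Distance 8: (row=1, col=0), (row=2, col=1), (row=2, col=9), (row=5, col=8), (row=6, col=7)
  Distance 9: (row=0, col=0), (row=2, col=10), (row=7, col=7)
  Distance 10: (row=2, col=11), (row=3, col=10), (row=8, col=7)
  Distance 11: (row=3, col=11), (row=4, col=10), (row=8, col=6), (row=9, col=7)
  Distance 12: (row=4, col=11), (row=5, col=10), (row=8, col=5), (row=9, col=6)
  Distance 13: (row=5, col=11), (row=6, col=10), (row=7, col=5), (row=8, col=4)
  Distance 14: (row=6, col=9), (row=6, col=11), (row=7, col=4), (row=7, col=10), (row=8, col=3)
  Distance 15: (row=6, col=4), (row=7, col=3), (row=7, col=9), (row=7, col=11), (row=8, col=2), (row=8, col=10)
  Distance 16: (row=6, col=3), (row=7, col=2), (row=8, col=1), (row=8, col=11), (row=9, col=10)
  Distance 17: (row=5, col=3), (row=6, col=2), (row=7, col=1), (row=8, col=0), (row=9, col=1)
  Distance 18: (row=6, col=1), (row=7, col=0), (row=9, col=0)
  Distance 19: (row=5, col=1), (row=6, col=0)
  Distance 20: (row=5, col=0)
  Distance 21: (row=4, col=0)
Total reachable: 84 (grid has 85 open cells total)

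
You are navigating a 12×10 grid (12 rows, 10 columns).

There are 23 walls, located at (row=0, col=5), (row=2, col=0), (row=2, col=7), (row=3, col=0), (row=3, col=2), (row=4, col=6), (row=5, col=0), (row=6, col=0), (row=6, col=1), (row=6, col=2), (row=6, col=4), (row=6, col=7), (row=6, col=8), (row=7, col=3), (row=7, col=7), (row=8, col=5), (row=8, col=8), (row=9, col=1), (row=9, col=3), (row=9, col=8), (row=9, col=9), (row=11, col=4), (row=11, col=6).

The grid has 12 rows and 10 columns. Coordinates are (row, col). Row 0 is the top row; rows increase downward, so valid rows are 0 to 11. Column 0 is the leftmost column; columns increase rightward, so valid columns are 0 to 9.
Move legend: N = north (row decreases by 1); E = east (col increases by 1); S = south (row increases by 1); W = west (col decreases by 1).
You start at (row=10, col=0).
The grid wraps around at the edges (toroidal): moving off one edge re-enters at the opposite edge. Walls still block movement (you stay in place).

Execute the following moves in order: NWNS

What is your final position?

Answer: Final position: (row=9, col=0)

Derivation:
Start: (row=10, col=0)
  N (north): (row=10, col=0) -> (row=9, col=0)
  W (west): blocked, stay at (row=9, col=0)
  N (north): (row=9, col=0) -> (row=8, col=0)
  S (south): (row=8, col=0) -> (row=9, col=0)
Final: (row=9, col=0)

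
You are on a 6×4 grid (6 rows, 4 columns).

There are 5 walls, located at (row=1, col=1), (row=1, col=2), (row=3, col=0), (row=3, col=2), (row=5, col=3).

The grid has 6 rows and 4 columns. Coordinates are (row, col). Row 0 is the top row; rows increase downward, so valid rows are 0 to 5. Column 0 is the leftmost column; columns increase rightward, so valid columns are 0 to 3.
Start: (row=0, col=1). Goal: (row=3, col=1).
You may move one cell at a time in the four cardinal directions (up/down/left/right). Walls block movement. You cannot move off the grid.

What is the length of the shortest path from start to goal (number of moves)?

BFS from (row=0, col=1) until reaching (row=3, col=1):
  Distance 0: (row=0, col=1)
  Distance 1: (row=0, col=0), (row=0, col=2)
  Distance 2: (row=0, col=3), (row=1, col=0)
  Distance 3: (row=1, col=3), (row=2, col=0)
  Distance 4: (row=2, col=1), (row=2, col=3)
  Distance 5: (row=2, col=2), (row=3, col=1), (row=3, col=3)  <- goal reached here
One shortest path (5 moves): (row=0, col=1) -> (row=0, col=0) -> (row=1, col=0) -> (row=2, col=0) -> (row=2, col=1) -> (row=3, col=1)

Answer: Shortest path length: 5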